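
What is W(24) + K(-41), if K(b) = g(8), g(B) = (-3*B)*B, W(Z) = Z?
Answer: -168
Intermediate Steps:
g(B) = -3*B**2
K(b) = -192 (K(b) = -3*8**2 = -3*64 = -192)
W(24) + K(-41) = 24 - 192 = -168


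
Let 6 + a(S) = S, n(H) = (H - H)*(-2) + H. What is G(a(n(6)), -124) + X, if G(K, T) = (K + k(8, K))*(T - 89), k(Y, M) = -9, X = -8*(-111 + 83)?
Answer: 2141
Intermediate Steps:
n(H) = H (n(H) = 0*(-2) + H = 0 + H = H)
X = 224 (X = -8*(-28) = 224)
a(S) = -6 + S
G(K, T) = (-89 + T)*(-9 + K) (G(K, T) = (K - 9)*(T - 89) = (-9 + K)*(-89 + T) = (-89 + T)*(-9 + K))
G(a(n(6)), -124) + X = (801 - 89*(-6 + 6) - 9*(-124) + (-6 + 6)*(-124)) + 224 = (801 - 89*0 + 1116 + 0*(-124)) + 224 = (801 + 0 + 1116 + 0) + 224 = 1917 + 224 = 2141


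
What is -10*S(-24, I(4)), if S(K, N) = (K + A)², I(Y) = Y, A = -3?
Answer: -7290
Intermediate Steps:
S(K, N) = (-3 + K)² (S(K, N) = (K - 3)² = (-3 + K)²)
-10*S(-24, I(4)) = -10*(-3 - 24)² = -10*(-27)² = -10*729 = -7290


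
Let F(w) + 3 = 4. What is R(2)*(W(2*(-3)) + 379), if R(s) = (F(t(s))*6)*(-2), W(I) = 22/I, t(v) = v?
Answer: -4504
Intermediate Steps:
F(w) = 1 (F(w) = -3 + 4 = 1)
R(s) = -12 (R(s) = (1*6)*(-2) = 6*(-2) = -12)
R(2)*(W(2*(-3)) + 379) = -12*(22/((2*(-3))) + 379) = -12*(22/(-6) + 379) = -12*(22*(-1/6) + 379) = -12*(-11/3 + 379) = -12*1126/3 = -4504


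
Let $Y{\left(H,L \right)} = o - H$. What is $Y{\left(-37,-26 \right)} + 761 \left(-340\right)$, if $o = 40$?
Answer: $-258663$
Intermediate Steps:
$Y{\left(H,L \right)} = 40 - H$
$Y{\left(-37,-26 \right)} + 761 \left(-340\right) = \left(40 - -37\right) + 761 \left(-340\right) = \left(40 + 37\right) - 258740 = 77 - 258740 = -258663$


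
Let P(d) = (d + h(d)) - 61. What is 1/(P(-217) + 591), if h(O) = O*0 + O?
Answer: 1/96 ≈ 0.010417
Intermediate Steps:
h(O) = O (h(O) = 0 + O = O)
P(d) = -61 + 2*d (P(d) = (d + d) - 61 = 2*d - 61 = -61 + 2*d)
1/(P(-217) + 591) = 1/((-61 + 2*(-217)) + 591) = 1/((-61 - 434) + 591) = 1/(-495 + 591) = 1/96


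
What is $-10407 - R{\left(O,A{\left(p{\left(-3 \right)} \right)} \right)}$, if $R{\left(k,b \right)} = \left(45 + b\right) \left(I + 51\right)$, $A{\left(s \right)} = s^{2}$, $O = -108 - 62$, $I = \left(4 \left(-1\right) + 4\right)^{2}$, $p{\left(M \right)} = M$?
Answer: $-13161$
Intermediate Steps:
$I = 0$ ($I = \left(-4 + 4\right)^{2} = 0^{2} = 0$)
$O = -170$
$R{\left(k,b \right)} = 2295 + 51 b$ ($R{\left(k,b \right)} = \left(45 + b\right) \left(0 + 51\right) = \left(45 + b\right) 51 = 2295 + 51 b$)
$-10407 - R{\left(O,A{\left(p{\left(-3 \right)} \right)} \right)} = -10407 - \left(2295 + 51 \left(-3\right)^{2}\right) = -10407 - \left(2295 + 51 \cdot 9\right) = -10407 - \left(2295 + 459\right) = -10407 - 2754 = -13161$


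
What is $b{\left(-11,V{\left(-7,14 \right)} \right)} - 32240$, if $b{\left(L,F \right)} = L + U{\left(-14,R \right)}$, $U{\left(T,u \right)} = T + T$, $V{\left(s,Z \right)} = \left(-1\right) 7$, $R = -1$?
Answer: $-32279$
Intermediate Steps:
$V{\left(s,Z \right)} = -7$
$U{\left(T,u \right)} = 2 T$
$b{\left(L,F \right)} = -28 + L$ ($b{\left(L,F \right)} = L + 2 \left(-14\right) = L - 28 = -28 + L$)
$b{\left(-11,V{\left(-7,14 \right)} \right)} - 32240 = \left(-28 - 11\right) - 32240 = -39 - 32240 = -32279$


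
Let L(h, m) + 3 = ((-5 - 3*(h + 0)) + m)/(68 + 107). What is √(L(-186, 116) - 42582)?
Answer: I*√52161942/35 ≈ 206.35*I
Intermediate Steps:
L(h, m) = -106/35 - 3*h/175 + m/175 (L(h, m) = -3 + ((-5 - 3*(h + 0)) + m)/(68 + 107) = -3 + ((-5 - 3*h) + m)/175 = -3 + (-5 + m - 3*h)*(1/175) = -3 + (-1/35 - 3*h/175 + m/175) = -106/35 - 3*h/175 + m/175)
√(L(-186, 116) - 42582) = √((-106/35 - 3/175*(-186) + (1/175)*116) - 42582) = √((-106/35 + 558/175 + 116/175) - 42582) = √(144/175 - 42582) = √(-7451706/175) = I*√52161942/35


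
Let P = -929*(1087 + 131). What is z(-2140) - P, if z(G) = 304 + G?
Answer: 1129686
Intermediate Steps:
P = -1131522 (P = -929*1218 = -1131522)
z(-2140) - P = (304 - 2140) - 1*(-1131522) = -1836 + 1131522 = 1129686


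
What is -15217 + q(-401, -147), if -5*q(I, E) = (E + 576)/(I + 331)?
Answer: -5325521/350 ≈ -15216.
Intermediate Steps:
q(I, E) = -(576 + E)/(5*(331 + I)) (q(I, E) = -(E + 576)/(5*(I + 331)) = -(576 + E)/(5*(331 + I)))
-15217 + q(-401, -147) = -15217 + (-576 - 1*(-147))/(5*(331 - 401)) = -15217 + (1/5)*(-576 + 147)/(-70) = -15217 + (1/5)*(-1/70)*(-429) = -15217 + 429/350 = -5325521/350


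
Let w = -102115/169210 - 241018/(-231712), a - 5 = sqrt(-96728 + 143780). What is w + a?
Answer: 10658066125/1960399376 + 6*sqrt(1307) ≈ 222.35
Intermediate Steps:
a = 5 + 6*sqrt(1307) (a = 5 + sqrt(-96728 + 143780) = 5 + sqrt(47052) = 5 + 6*sqrt(1307) ≈ 221.91)
w = 856069245/1960399376 (w = -102115*1/169210 - 241018*(-1/231712) = -20423/33842 + 120509/115856 = 856069245/1960399376 ≈ 0.43668)
w + a = 856069245/1960399376 + (5 + 6*sqrt(1307)) = 10658066125/1960399376 + 6*sqrt(1307)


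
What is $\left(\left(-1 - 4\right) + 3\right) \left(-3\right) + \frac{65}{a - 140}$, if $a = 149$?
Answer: $\frac{119}{9} \approx 13.222$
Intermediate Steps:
$\left(\left(-1 - 4\right) + 3\right) \left(-3\right) + \frac{65}{a - 140} = \left(\left(-1 - 4\right) + 3\right) \left(-3\right) + \frac{65}{149 - 140} = \left(-5 + 3\right) \left(-3\right) + \frac{65}{9} = \left(-2\right) \left(-3\right) + 65 \cdot \frac{1}{9} = 6 + \frac{65}{9} = \frac{119}{9}$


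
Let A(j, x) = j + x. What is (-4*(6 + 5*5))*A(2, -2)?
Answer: 0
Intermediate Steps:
(-4*(6 + 5*5))*A(2, -2) = (-4*(6 + 5*5))*(2 - 2) = -4*(6 + 25)*0 = -4*31*0 = -124*0 = 0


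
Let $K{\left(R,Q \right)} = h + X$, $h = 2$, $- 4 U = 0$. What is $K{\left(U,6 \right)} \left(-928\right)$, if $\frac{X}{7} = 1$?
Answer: $-8352$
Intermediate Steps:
$U = 0$ ($U = \left(- \frac{1}{4}\right) 0 = 0$)
$X = 7$ ($X = 7 \cdot 1 = 7$)
$K{\left(R,Q \right)} = 9$ ($K{\left(R,Q \right)} = 2 + 7 = 9$)
$K{\left(U,6 \right)} \left(-928\right) = 9 \left(-928\right) = -8352$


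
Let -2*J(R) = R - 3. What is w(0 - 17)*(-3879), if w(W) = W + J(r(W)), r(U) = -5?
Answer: 50427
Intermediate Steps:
J(R) = 3/2 - R/2 (J(R) = -(R - 3)/2 = -(-3 + R)/2 = 3/2 - R/2)
w(W) = 4 + W (w(W) = W + (3/2 - ½*(-5)) = W + (3/2 + 5/2) = W + 4 = 4 + W)
w(0 - 17)*(-3879) = (4 + (0 - 17))*(-3879) = (4 - 17)*(-3879) = -13*(-3879) = 50427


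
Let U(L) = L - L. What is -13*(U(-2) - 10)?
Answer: 130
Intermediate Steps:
U(L) = 0
-13*(U(-2) - 10) = -13*(0 - 10) = -13*(-10) = 130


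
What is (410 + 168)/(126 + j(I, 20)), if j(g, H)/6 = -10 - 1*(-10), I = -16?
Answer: 289/63 ≈ 4.5873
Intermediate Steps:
j(g, H) = 0 (j(g, H) = 6*(-10 - 1*(-10)) = 6*(-10 + 10) = 6*0 = 0)
(410 + 168)/(126 + j(I, 20)) = (410 + 168)/(126 + 0) = 578/126 = 578*(1/126) = 289/63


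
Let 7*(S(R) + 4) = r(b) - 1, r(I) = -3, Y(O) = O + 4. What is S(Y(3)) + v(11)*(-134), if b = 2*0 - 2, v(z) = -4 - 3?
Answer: 6534/7 ≈ 933.43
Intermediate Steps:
Y(O) = 4 + O
v(z) = -7
b = -2 (b = 0 - 2 = -2)
S(R) = -32/7 (S(R) = -4 + (-3 - 1)/7 = -4 + (1/7)*(-4) = -4 - 4/7 = -32/7)
S(Y(3)) + v(11)*(-134) = -32/7 - 7*(-134) = -32/7 + 938 = 6534/7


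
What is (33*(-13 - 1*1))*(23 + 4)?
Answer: -12474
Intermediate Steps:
(33*(-13 - 1*1))*(23 + 4) = (33*(-13 - 1))*27 = (33*(-14))*27 = -462*27 = -12474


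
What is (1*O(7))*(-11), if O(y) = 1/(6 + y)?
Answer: -11/13 ≈ -0.84615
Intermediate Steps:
(1*O(7))*(-11) = (1/(6 + 7))*(-11) = (1/13)*(-11) = -11/13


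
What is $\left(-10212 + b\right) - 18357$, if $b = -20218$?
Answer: $-48787$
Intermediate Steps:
$\left(-10212 + b\right) - 18357 = \left(-10212 - 20218\right) - 18357 = -30430 - 18357 = -48787$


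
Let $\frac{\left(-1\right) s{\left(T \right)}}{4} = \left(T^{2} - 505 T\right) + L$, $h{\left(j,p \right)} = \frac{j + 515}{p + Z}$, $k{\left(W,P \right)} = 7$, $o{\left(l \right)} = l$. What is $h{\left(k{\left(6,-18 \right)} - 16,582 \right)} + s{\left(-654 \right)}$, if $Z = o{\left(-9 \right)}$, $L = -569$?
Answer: $- \frac{1735999258}{573} \approx -3.0297 \cdot 10^{6}$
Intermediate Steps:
$Z = -9$
$h{\left(j,p \right)} = \frac{515 + j}{-9 + p}$ ($h{\left(j,p \right)} = \frac{j + 515}{p - 9} = \frac{515 + j}{-9 + p}$)
$s{\left(T \right)} = 2276 - 4 T^{2} + 2020 T$ ($s{\left(T \right)} = - 4 \left(\left(T^{2} - 505 T\right) - 569\right) = - 4 \left(-569 + T^{2} - 505 T\right) = 2276 - 4 T^{2} + 2020 T$)
$h{\left(k{\left(6,-18 \right)} - 16,582 \right)} + s{\left(-654 \right)} = \frac{515 + \left(7 - 16\right)}{-9 + 582} + \left(2276 - 4 \left(-654\right)^{2} + 2020 \left(-654\right)\right) = \frac{515 - 9}{573} - 3029668 = \frac{1}{573} \cdot 506 - 3029668 = \frac{506}{573} - 3029668 = - \frac{1735999258}{573}$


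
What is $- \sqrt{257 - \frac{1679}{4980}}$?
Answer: $- \frac{\sqrt{1591335345}}{2490} \approx -16.021$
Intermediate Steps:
$- \sqrt{257 - \frac{1679}{4980}} = - \sqrt{\frac{1278181}{4980}} = - \frac{\sqrt{1591335345}}{2490}$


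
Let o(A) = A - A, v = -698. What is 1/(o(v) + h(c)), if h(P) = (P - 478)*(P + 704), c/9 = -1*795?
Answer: 1/49240483 ≈ 2.0309e-8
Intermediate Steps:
o(A) = 0
c = -7155 (c = 9*(-1*795) = 9*(-795) = -7155)
h(P) = (-478 + P)*(704 + P)
1/(o(v) + h(c)) = 1/(0 + (-336512 + (-7155)² + 226*(-7155))) = 1/(0 + (-336512 + 51194025 - 1617030)) = 1/(0 + 49240483) = 1/49240483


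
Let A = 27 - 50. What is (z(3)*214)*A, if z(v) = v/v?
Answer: -4922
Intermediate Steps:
z(v) = 1
A = -23
(z(3)*214)*A = (1*214)*(-23) = 214*(-23) = -4922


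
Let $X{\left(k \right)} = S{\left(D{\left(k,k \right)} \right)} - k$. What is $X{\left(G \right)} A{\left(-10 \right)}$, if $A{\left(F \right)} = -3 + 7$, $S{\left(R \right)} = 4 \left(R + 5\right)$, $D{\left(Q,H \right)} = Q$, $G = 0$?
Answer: $80$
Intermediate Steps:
$S{\left(R \right)} = 20 + 4 R$ ($S{\left(R \right)} = 4 \left(5 + R\right) = 20 + 4 R$)
$A{\left(F \right)} = 4$
$X{\left(k \right)} = 20 + 3 k$ ($X{\left(k \right)} = \left(20 + 4 k\right) - k = 20 + 3 k$)
$X{\left(G \right)} A{\left(-10 \right)} = \left(20 + 3 \cdot 0\right) 4 = \left(20 + 0\right) 4 = 20 \cdot 4 = 80$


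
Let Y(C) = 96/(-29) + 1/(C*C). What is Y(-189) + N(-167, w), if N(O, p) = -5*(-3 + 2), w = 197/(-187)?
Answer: 1750358/1035909 ≈ 1.6897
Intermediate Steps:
w = -197/187 (w = 197*(-1/187) = -197/187 ≈ -1.0535)
N(O, p) = 5 (N(O, p) = -5*(-1) = 5)
Y(C) = -96/29 + C⁻² (Y(C) = 96*(-1/29) + C⁻² = -96/29 + C⁻²)
Y(-189) + N(-167, w) = (-96/29 + (-189)⁻²) + 5 = (-96/29 + 1/35721) + 5 = -3429187/1035909 + 5 = 1750358/1035909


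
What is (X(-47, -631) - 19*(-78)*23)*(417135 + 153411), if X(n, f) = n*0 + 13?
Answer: 19455048054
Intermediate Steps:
X(n, f) = 13 (X(n, f) = 0 + 13 = 13)
(X(-47, -631) - 19*(-78)*23)*(417135 + 153411) = (13 - 19*(-78)*23)*(417135 + 153411) = (13 + 1482*23)*570546 = (13 + 34086)*570546 = 34099*570546 = 19455048054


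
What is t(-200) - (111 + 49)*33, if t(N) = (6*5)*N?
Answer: -11280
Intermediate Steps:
t(N) = 30*N
t(-200) - (111 + 49)*33 = 30*(-200) - (111 + 49)*33 = -6000 - 160*33 = -6000 - 1*5280 = -6000 - 5280 = -11280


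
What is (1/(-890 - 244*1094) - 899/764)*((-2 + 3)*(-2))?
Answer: 139412071/59238459 ≈ 2.3534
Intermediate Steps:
(1/(-890 - 244*1094) - 899/764)*((-2 + 3)*(-2)) = ((1/1094)/(-1134) - 899*1/764)*(1*(-2)) = (-1/1134*1/1094 - 899/764)*(-2) = (-1/1240596 - 899/764)*(-2) = -139412071/118476918*(-2) = 139412071/59238459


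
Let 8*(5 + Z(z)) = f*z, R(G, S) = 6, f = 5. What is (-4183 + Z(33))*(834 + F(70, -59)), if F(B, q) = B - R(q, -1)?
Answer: -14969211/4 ≈ -3.7423e+6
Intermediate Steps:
F(B, q) = -6 + B (F(B, q) = B - 1*6 = B - 6 = -6 + B)
Z(z) = -5 + 5*z/8 (Z(z) = -5 + (5*z)/8 = -5 + 5*z/8)
(-4183 + Z(33))*(834 + F(70, -59)) = (-4183 + (-5 + (5/8)*33))*(834 + (-6 + 70)) = (-4183 + (-5 + 165/8))*(834 + 64) = (-4183 + 125/8)*898 = -33339/8*898 = -14969211/4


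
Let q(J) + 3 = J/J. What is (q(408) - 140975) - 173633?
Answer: -314610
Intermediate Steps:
q(J) = -2 (q(J) = -3 + J/J = -3 + 1 = -2)
(q(408) - 140975) - 173633 = (-2 - 140975) - 173633 = -140977 - 173633 = -314610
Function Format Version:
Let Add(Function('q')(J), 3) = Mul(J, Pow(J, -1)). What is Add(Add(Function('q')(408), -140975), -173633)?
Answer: -314610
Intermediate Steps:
Function('q')(J) = -2 (Function('q')(J) = Add(-3, Mul(J, Pow(J, -1))) = Add(-3, 1) = -2)
Add(Add(Function('q')(408), -140975), -173633) = Add(Add(-2, -140975), -173633) = Add(-140977, -173633) = -314610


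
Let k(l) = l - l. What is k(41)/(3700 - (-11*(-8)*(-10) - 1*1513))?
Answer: 0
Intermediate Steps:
k(l) = 0
k(41)/(3700 - (-11*(-8)*(-10) - 1*1513)) = 0/(3700 - (-11*(-8)*(-10) - 1*1513)) = 0/(3700 - (88*(-10) - 1513)) = 0/(3700 - (-880 - 1513)) = 0/(3700 - 1*(-2393)) = 0/(3700 + 2393) = 0/6093 = 0*(1/6093) = 0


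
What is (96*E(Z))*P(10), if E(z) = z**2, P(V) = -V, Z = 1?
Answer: -960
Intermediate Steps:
(96*E(Z))*P(10) = (96*1**2)*(-1*10) = (96*1)*(-10) = 96*(-10) = -960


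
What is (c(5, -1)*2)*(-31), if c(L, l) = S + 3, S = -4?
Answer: 62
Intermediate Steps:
c(L, l) = -1 (c(L, l) = -4 + 3 = -1)
(c(5, -1)*2)*(-31) = -1*2*(-31) = -2*(-31) = 62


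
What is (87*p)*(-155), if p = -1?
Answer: 13485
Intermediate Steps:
(87*p)*(-155) = (87*(-1))*(-155) = -87*(-155) = 13485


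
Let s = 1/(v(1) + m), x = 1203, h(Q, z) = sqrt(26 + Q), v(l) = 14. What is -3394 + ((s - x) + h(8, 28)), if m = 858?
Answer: -4008583/872 + sqrt(34) ≈ -4591.2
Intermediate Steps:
s = 1/872 (s = 1/(14 + 858) = 1/872 ≈ 0.0011468)
-3394 + ((s - x) + h(8, 28)) = -3394 + ((1/872 - 1*1203) + sqrt(26 + 8)) = -3394 + ((1/872 - 1203) + sqrt(34)) = -3394 + (-1049015/872 + sqrt(34)) = -4008583/872 + sqrt(34)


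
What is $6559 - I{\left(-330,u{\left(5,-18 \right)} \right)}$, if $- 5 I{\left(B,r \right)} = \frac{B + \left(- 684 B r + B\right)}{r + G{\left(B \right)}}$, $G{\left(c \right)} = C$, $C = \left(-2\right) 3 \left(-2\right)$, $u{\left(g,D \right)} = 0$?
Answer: $6548$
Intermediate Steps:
$C = 12$ ($C = \left(-6\right) \left(-2\right) = 12$)
$G{\left(c \right)} = 12$
$I{\left(B,r \right)} = - \frac{2 B - 684 B r}{5 \left(12 + r\right)}$ ($I{\left(B,r \right)} = - \frac{\left(B + \left(- 684 B r + B\right)\right) \frac{1}{r + 12}}{5} = - \frac{\left(B - \left(- B + 684 B r\right)\right) \frac{1}{12 + r}}{5} = - \frac{\left(2 B - 684 B r\right) \frac{1}{12 + r}}{5} = - \frac{\frac{1}{12 + r} \left(2 B - 684 B r\right)}{5} = - \frac{2 B - 684 B r}{5 \left(12 + r\right)}$)
$6559 - I{\left(-330,u{\left(5,-18 \right)} \right)} = 6559 - \frac{2}{5} \left(-330\right) \frac{1}{12 + 0} \left(-1 + 342 \cdot 0\right) = 6559 - \frac{2}{5} \left(-330\right) \frac{1}{12} \left(-1 + 0\right) = 6559 - \frac{2}{5} \left(-330\right) \frac{1}{12} \left(-1\right) = 6559 - 11 = 6548$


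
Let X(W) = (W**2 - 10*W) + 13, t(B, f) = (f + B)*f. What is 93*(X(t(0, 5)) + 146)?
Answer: 49662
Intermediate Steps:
t(B, f) = f*(B + f) (t(B, f) = (B + f)*f = f*(B + f))
X(W) = 13 + W**2 - 10*W
93*(X(t(0, 5)) + 146) = 93*((13 + (5*(0 + 5))**2 - 50*(0 + 5)) + 146) = 93*((13 + (5*5)**2 - 50*5) + 146) = 93*((13 + 25**2 - 10*25) + 146) = 93*((13 + 625 - 250) + 146) = 93*(388 + 146) = 93*534 = 49662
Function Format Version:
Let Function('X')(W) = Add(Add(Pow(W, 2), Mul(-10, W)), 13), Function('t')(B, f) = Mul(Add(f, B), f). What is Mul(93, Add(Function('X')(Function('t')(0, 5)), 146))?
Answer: 49662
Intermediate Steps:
Function('t')(B, f) = Mul(f, Add(B, f)) (Function('t')(B, f) = Mul(Add(B, f), f) = Mul(f, Add(B, f)))
Function('X')(W) = Add(13, Pow(W, 2), Mul(-10, W))
Mul(93, Add(Function('X')(Function('t')(0, 5)), 146)) = Mul(93, Add(Add(13, Pow(Mul(5, Add(0, 5)), 2), Mul(-10, Mul(5, Add(0, 5)))), 146)) = Mul(93, Add(Add(13, Pow(Mul(5, 5), 2), Mul(-10, Mul(5, 5))), 146)) = Mul(93, Add(Add(13, Pow(25, 2), Mul(-10, 25)), 146)) = Mul(93, Add(Add(13, 625, -250), 146)) = Mul(93, Add(388, 146)) = Mul(93, 534) = 49662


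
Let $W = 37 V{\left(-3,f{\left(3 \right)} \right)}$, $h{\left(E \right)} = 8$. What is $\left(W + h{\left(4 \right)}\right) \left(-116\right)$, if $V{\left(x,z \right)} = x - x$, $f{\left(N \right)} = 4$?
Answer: $-928$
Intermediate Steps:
$V{\left(x,z \right)} = 0$
$W = 0$ ($W = 37 \cdot 0 = 0$)
$\left(W + h{\left(4 \right)}\right) \left(-116\right) = \left(0 + 8\right) \left(-116\right) = 8 \left(-116\right) = -928$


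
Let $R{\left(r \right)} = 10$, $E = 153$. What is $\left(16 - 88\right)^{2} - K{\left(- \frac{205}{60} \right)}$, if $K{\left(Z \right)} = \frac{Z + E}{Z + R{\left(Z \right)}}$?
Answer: $\frac{407741}{79} \approx 5161.3$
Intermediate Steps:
$K{\left(Z \right)} = \frac{153 + Z}{10 + Z}$ ($K{\left(Z \right)} = \frac{Z + 153}{Z + 10} = \frac{153 + Z}{10 + Z}$)
$\left(16 - 88\right)^{2} - K{\left(- \frac{205}{60} \right)} = \left(16 - 88\right)^{2} - \frac{153 - \frac{205}{60}}{10 - \frac{205}{60}} = \left(-72\right)^{2} - \frac{153 - \frac{41}{12}}{10 - \frac{41}{12}} = 5184 - \frac{153 - \frac{41}{12}}{10 - \frac{41}{12}} = 5184 - \frac{1}{\frac{79}{12}} \cdot \frac{1795}{12} = 5184 - \frac{12}{79} \cdot \frac{1795}{12} = 5184 - \frac{1795}{79} = \frac{407741}{79}$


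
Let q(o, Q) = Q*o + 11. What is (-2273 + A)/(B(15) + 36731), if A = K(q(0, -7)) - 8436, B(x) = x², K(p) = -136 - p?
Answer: -2714/9239 ≈ -0.29375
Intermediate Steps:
q(o, Q) = 11 + Q*o
A = -8583 (A = (-136 - (11 - 7*0)) - 8436 = (-136 - (11 + 0)) - 8436 = (-136 - 1*11) - 8436 = (-136 - 11) - 8436 = -147 - 8436 = -8583)
(-2273 + A)/(B(15) + 36731) = (-2273 - 8583)/(15² + 36731) = -10856/(225 + 36731) = -10856/36956 = -10856*1/36956 = -2714/9239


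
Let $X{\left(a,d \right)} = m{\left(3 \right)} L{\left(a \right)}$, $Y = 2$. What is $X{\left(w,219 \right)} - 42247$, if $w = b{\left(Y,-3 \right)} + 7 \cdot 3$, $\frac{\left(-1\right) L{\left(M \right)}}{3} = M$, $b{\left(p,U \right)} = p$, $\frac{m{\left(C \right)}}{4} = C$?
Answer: $-43075$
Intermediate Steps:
$m{\left(C \right)} = 4 C$
$L{\left(M \right)} = - 3 M$
$w = 23$ ($w = 2 + 7 \cdot 3 = 2 + 21 = 23$)
$X{\left(a,d \right)} = - 36 a$ ($X{\left(a,d \right)} = 4 \cdot 3 \left(- 3 a\right) = 12 \left(- 3 a\right) = - 36 a$)
$X{\left(w,219 \right)} - 42247 = \left(-36\right) 23 - 42247 = -828 - 42247 = -43075$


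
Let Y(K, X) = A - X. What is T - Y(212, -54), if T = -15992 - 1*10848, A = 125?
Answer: -27019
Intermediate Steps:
Y(K, X) = 125 - X
T = -26840 (T = -15992 - 10848 = -26840)
T - Y(212, -54) = -26840 - (125 - 1*(-54)) = -26840 - (125 + 54) = -26840 - 1*179 = -26840 - 179 = -27019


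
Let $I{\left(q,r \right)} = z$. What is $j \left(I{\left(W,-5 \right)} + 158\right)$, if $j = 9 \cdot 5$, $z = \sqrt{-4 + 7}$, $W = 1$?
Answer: $7110 + 45 \sqrt{3} \approx 7187.9$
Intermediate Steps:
$z = \sqrt{3} \approx 1.732$
$I{\left(q,r \right)} = \sqrt{3}$
$j = 45$
$j \left(I{\left(W,-5 \right)} + 158\right) = 45 \left(\sqrt{3} + 158\right) = 45 \left(158 + \sqrt{3}\right) = 7110 + 45 \sqrt{3}$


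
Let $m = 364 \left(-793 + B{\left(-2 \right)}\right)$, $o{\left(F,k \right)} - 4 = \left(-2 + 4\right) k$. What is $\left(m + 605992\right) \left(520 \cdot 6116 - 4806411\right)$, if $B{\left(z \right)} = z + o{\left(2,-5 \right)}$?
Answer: $-511288540948$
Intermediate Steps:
$o{\left(F,k \right)} = 4 + 2 k$ ($o{\left(F,k \right)} = 4 + \left(-2 + 4\right) k = 4 + 2 k$)
$B{\left(z \right)} = -6 + z$ ($B{\left(z \right)} = z + \left(4 + 2 \left(-5\right)\right) = z + \left(4 - 10\right) = z - 6 = -6 + z$)
$m = -291564$ ($m = 364 \left(-793 - 8\right) = 364 \left(-801\right) = -291564$)
$\left(m + 605992\right) \left(520 \cdot 6116 - 4806411\right) = \left(-291564 + 605992\right) \left(520 \cdot 6116 - 4806411\right) = 314428 \left(3180320 - 4806411\right) = 314428 \left(-1626091\right) = -511288540948$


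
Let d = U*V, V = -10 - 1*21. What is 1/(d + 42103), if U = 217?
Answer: 1/35376 ≈ 2.8268e-5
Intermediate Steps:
V = -31 (V = -10 - 21 = -31)
d = -6727 (d = 217*(-31) = -6727)
1/(d + 42103) = 1/(-6727 + 42103) = 1/35376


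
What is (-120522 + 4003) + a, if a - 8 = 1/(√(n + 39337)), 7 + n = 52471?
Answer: -116511 + √91801/91801 ≈ -1.1651e+5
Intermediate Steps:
n = 52464 (n = -7 + 52471 = 52464)
a = 8 + √91801/91801 (a = 8 + 1/(√(52464 + 39337)) = 8 + 1/(√91801) = 8 + √91801/91801 ≈ 8.0033)
(-120522 + 4003) + a = (-120522 + 4003) + (8 + √91801/91801) = -116519 + (8 + √91801/91801) = -116511 + √91801/91801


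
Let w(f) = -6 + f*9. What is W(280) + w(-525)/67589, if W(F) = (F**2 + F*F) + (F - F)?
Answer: 10597950469/67589 ≈ 1.5680e+5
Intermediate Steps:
w(f) = -6 + 9*f
W(F) = 2*F**2 (W(F) = (F**2 + F**2) + 0 = 2*F**2 + 0 = 2*F**2)
W(280) + w(-525)/67589 = 2*280**2 + (-6 + 9*(-525))/67589 = 2*78400 + (-6 - 4725)*(1/67589) = 156800 - 4731*1/67589 = 156800 - 4731/67589 = 10597950469/67589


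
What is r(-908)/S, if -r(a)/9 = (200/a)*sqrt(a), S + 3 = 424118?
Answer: 180*I*sqrt(227)/19254821 ≈ 0.00014085*I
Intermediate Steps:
S = 424115 (S = -3 + 424118 = 424115)
r(a) = -1800/sqrt(a) (r(a) = -9*200/a*sqrt(a) = -1800/sqrt(a))
r(-908)/S = -(-900)*I*sqrt(227)/227/424115 = -(-900)*I*sqrt(227)/227*(1/424115) = (900*I*sqrt(227)/227)*(1/424115) = 180*I*sqrt(227)/19254821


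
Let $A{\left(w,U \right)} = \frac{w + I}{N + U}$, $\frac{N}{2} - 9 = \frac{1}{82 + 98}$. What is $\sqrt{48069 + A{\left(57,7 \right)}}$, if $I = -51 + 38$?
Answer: $\frac{3 \sqrt{27063842781}}{2251} \approx 219.25$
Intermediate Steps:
$N = \frac{1621}{90}$ ($N = 18 + \frac{2}{82 + 98} = 18 + \frac{2}{180} = 18 + 2 \cdot \frac{1}{180} = 18 + \frac{1}{90} = \frac{1621}{90} \approx 18.011$)
$I = -13$
$A{\left(w,U \right)} = \frac{-13 + w}{\frac{1621}{90} + U}$ ($A{\left(w,U \right)} = \frac{w - 13}{\frac{1621}{90} + U} = \frac{-13 + w}{\frac{1621}{90} + U}$)
$\sqrt{48069 + A{\left(57,7 \right)}} = \sqrt{48069 + \frac{90 \left(-13 + 57\right)}{1621 + 90 \cdot 7}} = \sqrt{48069 + 90 \frac{1}{1621 + 630} \cdot 44} = \sqrt{48069 + 90 \cdot \frac{1}{2251} \cdot 44} = \sqrt{48069 + \frac{3960}{2251}} = \sqrt{\frac{108207279}{2251}} = \frac{3 \sqrt{27063842781}}{2251}$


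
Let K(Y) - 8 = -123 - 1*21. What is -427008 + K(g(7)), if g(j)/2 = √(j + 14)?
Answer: -427144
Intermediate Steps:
g(j) = 2*√(14 + j) (g(j) = 2*√(j + 14) = 2*√(14 + j))
K(Y) = -136 (K(Y) = 8 + (-123 - 1*21) = 8 + (-123 - 21) = 8 - 144 = -136)
-427008 + K(g(7)) = -427008 - 136 = -427144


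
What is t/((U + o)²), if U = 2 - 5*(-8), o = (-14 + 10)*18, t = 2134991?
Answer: 2134991/900 ≈ 2372.2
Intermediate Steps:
o = -72 (o = -4*18 = -72)
U = 42 (U = 2 + 40 = 42)
t/((U + o)²) = 2134991/((42 - 72)²) = 2134991/((-30)²) = 2134991/900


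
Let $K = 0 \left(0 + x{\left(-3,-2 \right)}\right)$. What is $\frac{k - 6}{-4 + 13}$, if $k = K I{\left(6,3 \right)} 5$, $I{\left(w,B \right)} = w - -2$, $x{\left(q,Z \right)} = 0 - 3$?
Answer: $- \frac{2}{3} \approx -0.66667$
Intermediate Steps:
$x{\left(q,Z \right)} = -3$
$I{\left(w,B \right)} = 2 + w$ ($I{\left(w,B \right)} = w + 2 = 2 + w$)
$K = 0$ ($K = 0 \left(0 - 3\right) = 0 \left(-3\right) = 0$)
$k = 0$ ($k = 0 \left(2 + 6\right) 5 = 0 \cdot 8 \cdot 5 = 0 \cdot 5 = 0$)
$\frac{k - 6}{-4 + 13} = \frac{0 - 6}{-4 + 13} = - \frac{6}{9} = \left(-6\right) \frac{1}{9} = - \frac{2}{3}$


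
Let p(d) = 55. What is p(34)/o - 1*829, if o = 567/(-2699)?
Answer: -618488/567 ≈ -1090.8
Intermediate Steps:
o = -567/2699 (o = 567*(-1/2699) = -567/2699 ≈ -0.21008)
p(34)/o - 1*829 = 55/(-567/2699) - 1*829 = 55*(-2699/567) - 829 = -148445/567 - 829 = -618488/567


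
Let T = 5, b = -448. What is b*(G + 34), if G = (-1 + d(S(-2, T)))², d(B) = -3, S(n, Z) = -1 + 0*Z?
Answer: -22400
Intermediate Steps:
S(n, Z) = -1 (S(n, Z) = -1 + 0 = -1)
G = 16 (G = (-1 - 3)² = (-4)² = 16)
b*(G + 34) = -448*(16 + 34) = -448*50 = -22400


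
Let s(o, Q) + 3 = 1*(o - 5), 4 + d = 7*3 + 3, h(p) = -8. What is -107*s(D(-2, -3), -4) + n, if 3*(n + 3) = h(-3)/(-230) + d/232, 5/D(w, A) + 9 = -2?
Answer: 66156019/73370 ≈ 901.68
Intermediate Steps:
d = 20 (d = -4 + (7*3 + 3) = -4 + (21 + 3) = -4 + 24 = 20)
D(w, A) = -5/11 (D(w, A) = 5/(-9 - 2) = 5/(-11) = 5*(-1/11) = -5/11)
s(o, Q) = -8 + o (s(o, Q) = -3 + 1*(o - 5) = -3 + 1*(-5 + o) = -3 + (-5 + o) = -8 + o)
n = -19741/6670 (n = -3 + (-8/(-230) + 20/232)/3 = -3 + (-8*(-1/230) + 20*(1/232))/3 = -3 + (4/115 + 5/58)/3 = -3 + (⅓)*(807/6670) = -3 + 269/6670 = -19741/6670 ≈ -2.9597)
-107*s(D(-2, -3), -4) + n = -107*(-8 - 5/11) - 19741/6670 = -107*(-93/11) - 19741/6670 = 9951/11 - 19741/6670 = 66156019/73370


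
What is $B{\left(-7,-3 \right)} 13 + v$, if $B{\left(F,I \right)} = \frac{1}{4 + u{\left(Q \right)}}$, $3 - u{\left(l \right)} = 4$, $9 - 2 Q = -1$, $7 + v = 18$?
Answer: $\frac{46}{3} \approx 15.333$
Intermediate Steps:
$v = 11$ ($v = -7 + 18 = 11$)
$Q = 5$ ($Q = \frac{9}{2} - - \frac{1}{2} = \frac{9}{2} + \frac{1}{2} = 5$)
$u{\left(l \right)} = -1$ ($u{\left(l \right)} = 3 - 4 = -1$)
$B{\left(F,I \right)} = \frac{1}{3}$ ($B{\left(F,I \right)} = \frac{1}{4 - 1} = \frac{1}{3}$)
$B{\left(-7,-3 \right)} 13 + v = \frac{1}{3} \cdot 13 + 11 = \frac{13}{3} + 11 = \frac{46}{3}$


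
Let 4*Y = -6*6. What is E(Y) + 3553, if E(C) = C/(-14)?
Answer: 49751/14 ≈ 3553.6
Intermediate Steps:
Y = -9 (Y = (-6*6)/4 = (¼)*(-36) = -9)
E(C) = -C/14 (E(C) = C*(-1/14) = -C/14)
E(Y) + 3553 = -1/14*(-9) + 3553 = 9/14 + 3553 = 49751/14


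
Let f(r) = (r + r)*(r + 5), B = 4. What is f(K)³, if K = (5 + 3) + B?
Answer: 67917312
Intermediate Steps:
K = 12 (K = (5 + 3) + 4 = 8 + 4 = 12)
f(r) = 2*r*(5 + r) (f(r) = (2*r)*(5 + r) = 2*r*(5 + r))
f(K)³ = (2*12*(5 + 12))³ = (2*12*17)³ = 408³ = 67917312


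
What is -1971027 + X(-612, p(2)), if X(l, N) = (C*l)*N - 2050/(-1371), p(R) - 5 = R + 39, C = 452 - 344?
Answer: -6870686303/1371 ≈ -5.0114e+6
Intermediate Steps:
C = 108
p(R) = 44 + R (p(R) = 5 + (R + 39) = 5 + (39 + R) = 44 + R)
X(l, N) = 2050/1371 + 108*N*l (X(l, N) = (108*l)*N - 2050/(-1371) = 108*N*l - 2050*(-1/1371) = 108*N*l + 2050/1371 = 2050/1371 + 108*N*l)
-1971027 + X(-612, p(2)) = -1971027 + (2050/1371 + 108*(44 + 2)*(-612)) = -1971027 + (2050/1371 + 108*46*(-612)) = -1971027 + (2050/1371 - 3040416) = -1971027 - 4168408286/1371 = -6870686303/1371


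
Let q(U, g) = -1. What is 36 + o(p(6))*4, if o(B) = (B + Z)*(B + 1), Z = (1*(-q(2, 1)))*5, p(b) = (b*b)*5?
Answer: 133976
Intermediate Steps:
p(b) = 5*b**2 (p(b) = b**2*5 = 5*b**2)
Z = 5 (Z = (1*(-1*(-1)))*5 = (1*1)*5 = 1*5 = 5)
o(B) = (1 + B)*(5 + B) (o(B) = (B + 5)*(B + 1) = (5 + B)*(1 + B) = (1 + B)*(5 + B))
36 + o(p(6))*4 = 36 + (5 + (5*6**2)**2 + 6*(5*6**2))*4 = 36 + (5 + (5*36)**2 + 6*(5*36))*4 = 36 + (5 + 180**2 + 6*180)*4 = 36 + (5 + 32400 + 1080)*4 = 36 + 33485*4 = 36 + 133940 = 133976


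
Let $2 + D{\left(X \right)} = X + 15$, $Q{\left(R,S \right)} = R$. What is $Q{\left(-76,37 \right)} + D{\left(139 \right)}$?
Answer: $76$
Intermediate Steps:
$D{\left(X \right)} = 13 + X$ ($D{\left(X \right)} = -2 + \left(X + 15\right) = -2 + \left(15 + X\right) = 13 + X$)
$Q{\left(-76,37 \right)} + D{\left(139 \right)} = -76 + \left(13 + 139\right) = -76 + 152 = 76$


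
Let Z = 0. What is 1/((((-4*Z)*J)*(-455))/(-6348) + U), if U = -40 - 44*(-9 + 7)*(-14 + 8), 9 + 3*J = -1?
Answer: -1/568 ≈ -0.0017606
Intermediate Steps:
J = -10/3 (J = -3 + (1/3)*(-1) = -3 - 1/3 = -10/3 ≈ -3.3333)
U = -568 (U = -40 - (-88)*(-6) = -40 - 44*12 = -40 - 528 = -568)
1/((((-4*Z)*J)*(-455))/(-6348) + U) = 1/(((-4*0*(-10/3))*(-455))/(-6348) - 568) = 1/(((0*(-10/3))*(-455))*(-1/6348) - 568) = 1/((0*(-455))*(-1/6348) - 568) = 1/(0*(-1/6348) - 568) = 1/(0 - 568) = 1/(-568) = -1/568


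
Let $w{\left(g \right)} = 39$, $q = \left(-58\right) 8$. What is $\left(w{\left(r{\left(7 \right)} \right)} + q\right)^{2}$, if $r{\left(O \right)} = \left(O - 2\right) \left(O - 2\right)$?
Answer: $180625$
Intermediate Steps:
$q = -464$
$r{\left(O \right)} = \left(-2 + O\right)^{2}$ ($r{\left(O \right)} = \left(-2 + O\right) \left(-2 + O\right) = \left(-2 + O\right)^{2}$)
$\left(w{\left(r{\left(7 \right)} \right)} + q\right)^{2} = \left(39 - 464\right)^{2} = \left(-425\right)^{2} = 180625$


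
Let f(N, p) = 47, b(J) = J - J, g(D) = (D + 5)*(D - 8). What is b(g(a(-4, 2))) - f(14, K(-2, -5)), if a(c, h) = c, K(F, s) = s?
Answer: -47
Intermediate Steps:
g(D) = (-8 + D)*(5 + D) (g(D) = (5 + D)*(-8 + D) = (-8 + D)*(5 + D))
b(J) = 0
b(g(a(-4, 2))) - f(14, K(-2, -5)) = 0 - 1*47 = 0 - 47 = -47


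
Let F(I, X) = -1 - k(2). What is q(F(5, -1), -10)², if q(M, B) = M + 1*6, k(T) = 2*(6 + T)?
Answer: 121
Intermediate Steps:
k(T) = 12 + 2*T
F(I, X) = -17 (F(I, X) = -1 - (12 + 2*2) = -1 - (12 + 4) = -1 - 1*16 = -1 - 16 = -17)
q(M, B) = 6 + M (q(M, B) = M + 6 = 6 + M)
q(F(5, -1), -10)² = (6 - 17)² = (-11)² = 121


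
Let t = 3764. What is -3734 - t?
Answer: -7498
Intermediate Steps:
-3734 - t = -3734 - 1*3764 = -3734 - 3764 = -7498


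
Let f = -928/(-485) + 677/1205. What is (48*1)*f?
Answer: 13887216/116885 ≈ 118.81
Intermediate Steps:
f = 289317/116885 (f = -928*(-1/485) + 677*(1/1205) = 928/485 + 677/1205 = 289317/116885 ≈ 2.4752)
(48*1)*f = (48*1)*(289317/116885) = 48*(289317/116885) = 13887216/116885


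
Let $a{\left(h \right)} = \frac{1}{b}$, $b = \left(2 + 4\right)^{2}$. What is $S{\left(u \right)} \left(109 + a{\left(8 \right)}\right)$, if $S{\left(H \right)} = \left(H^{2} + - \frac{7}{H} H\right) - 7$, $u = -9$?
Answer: $\frac{262975}{36} \approx 7304.9$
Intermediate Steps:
$S{\left(H \right)} = -14 + H^{2}$ ($S{\left(H \right)} = \left(H^{2} - 7\right) - 7 = \left(-7 + H^{2}\right) - 7 = -14 + H^{2}$)
$b = 36$ ($b = 6^{2} = 36$)
$a{\left(h \right)} = \frac{1}{36}$
$S{\left(u \right)} \left(109 + a{\left(8 \right)}\right) = \left(-14 + \left(-9\right)^{2}\right) \left(109 + \frac{1}{36}\right) = \left(-14 + 81\right) \frac{3925}{36} = 67 \cdot \frac{3925}{36} = \frac{262975}{36}$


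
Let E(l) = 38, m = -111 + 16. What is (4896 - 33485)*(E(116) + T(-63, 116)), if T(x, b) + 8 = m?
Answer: 1858285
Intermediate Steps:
m = -95
T(x, b) = -103 (T(x, b) = -8 - 95 = -103)
(4896 - 33485)*(E(116) + T(-63, 116)) = (4896 - 33485)*(38 - 103) = -28589*(-65) = 1858285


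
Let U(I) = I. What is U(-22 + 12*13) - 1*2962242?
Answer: -2962108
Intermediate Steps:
U(-22 + 12*13) - 1*2962242 = (-22 + 12*13) - 1*2962242 = (-22 + 156) - 2962242 = 134 - 2962242 = -2962108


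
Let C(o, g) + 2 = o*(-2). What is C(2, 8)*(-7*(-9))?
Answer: -378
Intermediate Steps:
C(o, g) = -2 - 2*o (C(o, g) = -2 + o*(-2) = -2 - 2*o)
C(2, 8)*(-7*(-9)) = (-2 - 2*2)*(-7*(-9)) = (-2 - 4)*63 = -6*63 = -378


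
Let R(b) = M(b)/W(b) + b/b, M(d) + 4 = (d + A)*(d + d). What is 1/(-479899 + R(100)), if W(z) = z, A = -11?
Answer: -25/11993001 ≈ -2.0845e-6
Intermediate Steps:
M(d) = -4 + 2*d*(-11 + d) (M(d) = -4 + (d - 11)*(d + d) = -4 + (-11 + d)*(2*d) = -4 + 2*d*(-11 + d))
R(b) = 1 + (-4 - 22*b + 2*b²)/b (R(b) = (-4 - 22*b + 2*b²)/b + b/b = (-4 - 22*b + 2*b²)/b + 1 = 1 + (-4 - 22*b + 2*b²)/b)
1/(-479899 + R(100)) = 1/(-479899 + (-21 - 4/100 + 2*100)) = 1/(-479899 + (-21 - 4*1/100 + 200)) = 1/(-479899 + (-21 - 1/25 + 200)) = 1/(-479899 + 4474/25) = 1/(-11993001/25) = -25/11993001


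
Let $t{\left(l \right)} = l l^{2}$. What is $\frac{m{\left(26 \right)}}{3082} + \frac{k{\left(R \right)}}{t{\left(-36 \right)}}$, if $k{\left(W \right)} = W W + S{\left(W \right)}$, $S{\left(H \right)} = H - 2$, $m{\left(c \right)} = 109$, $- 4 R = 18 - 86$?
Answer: $\frac{129643}{4493556} \approx 0.028851$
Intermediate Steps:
$R = 17$ ($R = - \frac{18 - 86}{4} = \left(- \frac{1}{4}\right) \left(-68\right) = 17$)
$t{\left(l \right)} = l^{3}$
$S{\left(H \right)} = -2 + H$
$k{\left(W \right)} = -2 + W + W^{2}$ ($k{\left(W \right)} = W W + \left(-2 + W\right) = W^{2} + \left(-2 + W\right) = -2 + W + W^{2}$)
$\frac{m{\left(26 \right)}}{3082} + \frac{k{\left(R \right)}}{t{\left(-36 \right)}} = \frac{109}{3082} + \frac{-2 + 17 + 17^{2}}{\left(-36\right)^{3}} = 109 \cdot \frac{1}{3082} + \frac{-2 + 17 + 289}{-46656} = \frac{109}{3082} + 304 \left(- \frac{1}{46656}\right) = \frac{109}{3082} - \frac{19}{2916} = \frac{129643}{4493556}$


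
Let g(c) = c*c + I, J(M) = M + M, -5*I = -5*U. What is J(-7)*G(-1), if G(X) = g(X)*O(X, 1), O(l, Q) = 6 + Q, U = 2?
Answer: -294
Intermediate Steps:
I = 2 (I = -(-1)*2 = -1/5*(-10) = 2)
J(M) = 2*M
g(c) = 2 + c**2 (g(c) = c*c + 2 = c**2 + 2 = 2 + c**2)
G(X) = 14 + 7*X**2 (G(X) = (2 + X**2)*(6 + 1) = (2 + X**2)*7 = 14 + 7*X**2)
J(-7)*G(-1) = (2*(-7))*(14 + 7*(-1)**2) = -14*(14 + 7*1) = -14*(14 + 7) = -14*21 = -294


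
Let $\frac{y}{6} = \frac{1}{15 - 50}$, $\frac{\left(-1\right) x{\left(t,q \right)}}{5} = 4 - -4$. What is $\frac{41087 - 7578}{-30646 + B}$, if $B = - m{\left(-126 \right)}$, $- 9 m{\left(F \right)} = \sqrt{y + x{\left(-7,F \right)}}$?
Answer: $- \frac{1455654583845}{1331283846133} - \frac{301581 i \sqrt{49210}}{2662567692266} \approx -1.0934 - 2.5126 \cdot 10^{-5} i$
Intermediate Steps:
$x{\left(t,q \right)} = -40$ ($x{\left(t,q \right)} = - 5 \left(4 - -4\right) = - 5 \left(4 + 4\right) = \left(-5\right) 8 = -40$)
$y = - \frac{6}{35}$ ($y = \frac{6}{15 - 50} = \frac{6}{-35} = 6 \left(- \frac{1}{35}\right) = - \frac{6}{35} \approx -0.17143$)
$m{\left(F \right)} = - \frac{i \sqrt{49210}}{315}$ ($m{\left(F \right)} = - \frac{\sqrt{- \frac{6}{35} - 40}}{9} = - \frac{\sqrt{- \frac{1406}{35}}}{9} = - \frac{\frac{1}{35} i \sqrt{49210}}{9} = - \frac{i \sqrt{49210}}{315}$)
$B = \frac{i \sqrt{49210}}{315}$ ($B = - \frac{\left(-1\right) i \sqrt{49210}}{315} = \frac{i \sqrt{49210}}{315} \approx 0.70423 i$)
$\frac{41087 - 7578}{-30646 + B} = \frac{41087 - 7578}{-30646 + \frac{i \sqrt{49210}}{315}} = \frac{33509}{-30646 + \frac{i \sqrt{49210}}{315}}$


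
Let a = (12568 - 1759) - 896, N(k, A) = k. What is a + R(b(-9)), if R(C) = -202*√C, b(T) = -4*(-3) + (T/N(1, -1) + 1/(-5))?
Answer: 9913 - 202*√70/5 ≈ 9575.0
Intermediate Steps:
b(T) = 59/5 + T (b(T) = -4*(-3) + (T/1 + 1/(-5)) = 12 + (T*1 + 1*(-⅕)) = 12 + (T - ⅕) = 12 + (-⅕ + T) = 59/5 + T)
a = 9913 (a = 10809 - 896 = 9913)
a + R(b(-9)) = 9913 - 202*√(59/5 - 9) = 9913 - 202*√70/5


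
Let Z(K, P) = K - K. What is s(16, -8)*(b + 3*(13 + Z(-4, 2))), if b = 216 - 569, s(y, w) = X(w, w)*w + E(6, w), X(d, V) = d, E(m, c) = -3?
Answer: -19154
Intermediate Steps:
Z(K, P) = 0
s(y, w) = -3 + w**2 (s(y, w) = w*w - 3 = w**2 - 3 = -3 + w**2)
b = -353
s(16, -8)*(b + 3*(13 + Z(-4, 2))) = (-3 + (-8)**2)*(-353 + 3*(13 + 0)) = (-3 + 64)*(-353 + 3*13) = 61*(-353 + 39) = 61*(-314) = -19154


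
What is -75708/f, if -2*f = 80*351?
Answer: 701/130 ≈ 5.3923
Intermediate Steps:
f = -14040 (f = -40*351 = -1/2*28080 = -14040)
-75708/f = -75708/(-14040) = -75708*(-1/14040) = 701/130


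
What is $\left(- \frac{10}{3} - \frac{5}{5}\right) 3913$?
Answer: $- \frac{50869}{3} \approx -16956.0$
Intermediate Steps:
$\left(- \frac{10}{3} - \frac{5}{5}\right) 3913 = \left(\left(-10\right) \frac{1}{3} - 1\right) 3913 = \left(- \frac{10}{3} - 1\right) 3913 = \left(- \frac{13}{3}\right) 3913 = - \frac{50869}{3}$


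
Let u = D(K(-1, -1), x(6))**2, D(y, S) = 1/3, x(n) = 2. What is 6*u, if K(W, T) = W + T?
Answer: 2/3 ≈ 0.66667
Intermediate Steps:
K(W, T) = T + W
D(y, S) = 1/3
u = 1/9 (u = (1/3)**2 = 1/9 ≈ 0.11111)
6*u = 6*(1/9) = 2/3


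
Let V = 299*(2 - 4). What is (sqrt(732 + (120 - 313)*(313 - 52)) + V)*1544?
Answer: -923312 + 1544*I*sqrt(49641) ≈ -9.2331e+5 + 3.4401e+5*I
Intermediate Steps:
V = -598 (V = 299*(-2) = -598)
(sqrt(732 + (120 - 313)*(313 - 52)) + V)*1544 = (sqrt(732 + (120 - 313)*(313 - 52)) - 598)*1544 = (sqrt(732 - 193*261) - 598)*1544 = (sqrt(732 - 50373) - 598)*1544 = (sqrt(-49641) - 598)*1544 = (I*sqrt(49641) - 598)*1544 = (-598 + I*sqrt(49641))*1544 = -923312 + 1544*I*sqrt(49641)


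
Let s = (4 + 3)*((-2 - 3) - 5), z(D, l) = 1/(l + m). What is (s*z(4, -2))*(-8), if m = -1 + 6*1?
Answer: 560/3 ≈ 186.67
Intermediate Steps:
m = 5 (m = -1 + 6 = 5)
z(D, l) = 1/(5 + l) (z(D, l) = 1/(l + 5) = 1/(5 + l))
s = -70 (s = 7*(-5 - 5) = 7*(-10) = -70)
(s*z(4, -2))*(-8) = -70/(5 - 2)*(-8) = -70/3*(-8) = 560/3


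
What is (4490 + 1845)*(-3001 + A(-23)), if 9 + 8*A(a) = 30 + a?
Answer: -76051675/4 ≈ -1.9013e+7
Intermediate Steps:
A(a) = 21/8 + a/8 (A(a) = -9/8 + (30 + a)/8 = -9/8 + (15/4 + a/8) = 21/8 + a/8)
(4490 + 1845)*(-3001 + A(-23)) = (4490 + 1845)*(-3001 + (21/8 + (⅛)*(-23))) = 6335*(-3001 + (21/8 - 23/8)) = 6335*(-3001 - ¼) = 6335*(-12005/4) = -76051675/4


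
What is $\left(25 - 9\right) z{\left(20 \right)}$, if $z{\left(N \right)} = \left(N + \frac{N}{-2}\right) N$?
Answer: $3200$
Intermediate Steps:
$z{\left(N \right)} = \frac{N^{2}}{2}$ ($z{\left(N \right)} = \left(N + N \left(- \frac{1}{2}\right)\right) N = \left(N - \frac{N}{2}\right) N = \frac{N}{2} N = \frac{N^{2}}{2}$)
$\left(25 - 9\right) z{\left(20 \right)} = \left(25 - 9\right) \frac{20^{2}}{2} = 16 \cdot \frac{1}{2} \cdot 400 = 16 \cdot 200 = 3200$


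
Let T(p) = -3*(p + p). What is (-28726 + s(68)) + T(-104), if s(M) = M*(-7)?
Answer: -28578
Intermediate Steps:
T(p) = -6*p
s(M) = -7*M
(-28726 + s(68)) + T(-104) = (-28726 - 7*68) - 6*(-104) = (-28726 - 476) + 624 = -29202 + 624 = -28578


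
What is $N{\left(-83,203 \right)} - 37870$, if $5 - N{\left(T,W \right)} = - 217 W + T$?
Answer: $6269$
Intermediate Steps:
$N{\left(T,W \right)} = 5 - T + 217 W$ ($N{\left(T,W \right)} = 5 - \left(- 217 W + T\right) = 5 - \left(T - 217 W\right) = 5 - T + 217 W$)
$N{\left(-83,203 \right)} - 37870 = \left(5 - -83 + 217 \cdot 203\right) - 37870 = \left(5 + 83 + 44051\right) - 37870 = 44139 - 37870 = 6269$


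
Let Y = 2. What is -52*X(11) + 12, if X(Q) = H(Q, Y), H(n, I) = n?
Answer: -560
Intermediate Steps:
X(Q) = Q
-52*X(11) + 12 = -52*11 + 12 = -572 + 12 = -560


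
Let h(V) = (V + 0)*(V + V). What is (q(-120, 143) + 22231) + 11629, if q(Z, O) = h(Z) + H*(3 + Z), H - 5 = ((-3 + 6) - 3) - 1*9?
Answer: 63128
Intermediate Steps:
H = -4 (H = 5 + (((-3 + 6) - 3) - 1*9) = 5 + ((3 - 3) - 9) = 5 + (0 - 9) = 5 - 9 = -4)
h(V) = 2*V² (h(V) = V*(2*V) = 2*V²)
q(Z, O) = -12 - 4*Z + 2*Z² (q(Z, O) = 2*Z² - 4*(3 + Z) = 2*Z² + (-12 - 4*Z) = -12 - 4*Z + 2*Z²)
(q(-120, 143) + 22231) + 11629 = ((-12 - 4*(-120) + 2*(-120)²) + 22231) + 11629 = ((-12 + 480 + 2*14400) + 22231) + 11629 = ((-12 + 480 + 28800) + 22231) + 11629 = (29268 + 22231) + 11629 = 51499 + 11629 = 63128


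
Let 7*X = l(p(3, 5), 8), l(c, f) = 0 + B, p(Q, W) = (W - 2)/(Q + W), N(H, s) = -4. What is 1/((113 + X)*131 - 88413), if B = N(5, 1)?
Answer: -7/515794 ≈ -1.3571e-5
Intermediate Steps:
B = -4
p(Q, W) = (-2 + W)/(Q + W)
l(c, f) = -4 (l(c, f) = 0 - 4 = -4)
X = -4/7 (X = (⅐)*(-4) = -4/7 ≈ -0.57143)
1/((113 + X)*131 - 88413) = 1/((113 - 4/7)*131 - 88413) = 1/((787/7)*131 - 88413) = 1/(103097/7 - 88413) = 1/(-515794/7) = -7/515794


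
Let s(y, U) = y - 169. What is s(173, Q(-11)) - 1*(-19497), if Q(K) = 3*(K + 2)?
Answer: 19501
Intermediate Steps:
Q(K) = 6 + 3*K (Q(K) = 3*(2 + K) = 6 + 3*K)
s(y, U) = -169 + y
s(173, Q(-11)) - 1*(-19497) = (-169 + 173) - 1*(-19497) = 4 + 19497 = 19501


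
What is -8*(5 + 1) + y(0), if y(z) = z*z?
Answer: -48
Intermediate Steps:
y(z) = z²
-8*(5 + 1) + y(0) = -8*(5 + 1) + 0² = -48 + 0 = -48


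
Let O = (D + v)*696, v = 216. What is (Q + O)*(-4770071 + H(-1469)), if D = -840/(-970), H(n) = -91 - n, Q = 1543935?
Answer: -783986247874443/97 ≈ -8.0823e+12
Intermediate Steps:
D = 84/97 (D = -840*(-1/970) = 84/97 ≈ 0.86598)
O = 14641056/97 (O = (84/97 + 216)*696 = (21036/97)*696 = 14641056/97 ≈ 1.5094e+5)
(Q + O)*(-4770071 + H(-1469)) = (1543935 + 14641056/97)*(-4770071 + (-91 - 1*(-1469))) = 164402751*(-4770071 + (-91 + 1469))/97 = 164402751*(-4770071 + 1378)/97 = (164402751/97)*(-4768693) = -783986247874443/97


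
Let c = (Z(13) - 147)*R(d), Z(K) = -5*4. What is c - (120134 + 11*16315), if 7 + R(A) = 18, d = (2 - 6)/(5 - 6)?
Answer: -301436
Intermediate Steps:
Z(K) = -20
d = 4 (d = -4/(-1) = -4*(-1) = 4)
R(A) = 11 (R(A) = -7 + 18 = 11)
c = -1837 (c = (-20 - 147)*11 = -167*11 = -1837)
c - (120134 + 11*16315) = -1837 - (120134 + 11*16315) = -1837 - (120134 + 179465) = -1837 - 1*299599 = -1837 - 299599 = -301436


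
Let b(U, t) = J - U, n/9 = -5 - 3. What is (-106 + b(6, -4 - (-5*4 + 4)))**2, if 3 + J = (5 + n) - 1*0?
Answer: 33124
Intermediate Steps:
n = -72 (n = 9*(-5 - 3) = 9*(-8) = -72)
J = -70 (J = -3 + ((5 - 72) - 1*0) = -3 + (-67 + 0) = -3 - 67 = -70)
b(U, t) = -70 - U
(-106 + b(6, -4 - (-5*4 + 4)))**2 = (-106 + (-70 - 1*6))**2 = (-106 + (-70 - 6))**2 = (-106 - 76)**2 = (-182)**2 = 33124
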